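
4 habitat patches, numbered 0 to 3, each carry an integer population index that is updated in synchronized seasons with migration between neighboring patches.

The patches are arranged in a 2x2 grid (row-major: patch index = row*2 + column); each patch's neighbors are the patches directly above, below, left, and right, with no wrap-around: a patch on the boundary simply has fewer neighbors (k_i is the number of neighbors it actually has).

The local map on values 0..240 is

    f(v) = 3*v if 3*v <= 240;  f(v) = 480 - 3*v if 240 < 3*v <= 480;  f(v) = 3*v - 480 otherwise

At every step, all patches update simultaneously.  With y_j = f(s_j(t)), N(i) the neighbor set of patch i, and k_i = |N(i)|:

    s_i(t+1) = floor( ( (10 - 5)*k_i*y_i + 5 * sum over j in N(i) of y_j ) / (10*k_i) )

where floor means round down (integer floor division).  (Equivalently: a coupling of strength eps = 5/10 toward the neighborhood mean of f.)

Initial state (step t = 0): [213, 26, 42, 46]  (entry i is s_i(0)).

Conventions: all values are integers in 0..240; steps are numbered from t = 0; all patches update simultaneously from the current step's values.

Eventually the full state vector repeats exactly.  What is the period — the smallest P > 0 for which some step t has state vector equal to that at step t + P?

Simulating step by step:
t=0: [213, 26, 42, 46]
t=1: [130, 113, 137, 120]
t=2: [97, 123, 87, 112]
t=3: [177, 138, 192, 154]
t=4: [66, 50, 65, 49]
t=5: [185, 161, 183, 159]
t=6: [55, 21, 54, 19]
t=7: [138, 87, 136, 84]
t=8: [105, 183, 109, 186]
t=9: [138, 95, 137, 94]
t=10: [99, 163, 100, 165]
t=11: [138, 54, 139, 54]
t=12: [89, 138, 88, 137]
t=13: [177, 103, 178, 105]
t=14: [81, 139, 81, 138]
t=15: [193, 107, 194, 108]
t=16: [114, 143, 114, 143]
t=17: [116, 72, 116, 72]
t=18: [153, 195, 153, 195]
t=19: [42, 84, 42, 84]
t=20: [151, 202, 151, 202]
t=21: [51, 101, 51, 101]
t=22: [159, 171, 159, 171]
t=23: [10, 25, 10, 25]
t=24: [41, 63, 41, 63]
t=25: [139, 172, 139, 172]
t=26: [56, 42, 56, 42]
t=27: [157, 136, 157, 136]
t=28: [24, 56, 24, 56]
t=29: [96, 144, 96, 144]
t=30: [156, 84, 156, 84]
t=31: [66, 174, 66, 174]
t=32: [159, 81, 159, 81]
t=33: [61, 178, 61, 178]
t=34: [150, 86, 150, 86]
t=35: [78, 174, 78, 174]
t=36: [186, 90, 186, 90]
t=37: [111, 177, 111, 177]
t=38: [123, 75, 123, 75]
t=39: [139, 196, 139, 196]
t=40: [74, 96, 74, 96]
t=41: [214, 199, 214, 199]
t=42: [150, 128, 150, 128]
t=43: [46, 79, 46, 79]
t=44: [162, 212, 162, 212]
t=45: [43, 118, 43, 118]
t=46: [128, 126, 128, 126]
t=47: [97, 100, 97, 100]
t=48: [186, 182, 186, 182]
t=49: [75, 69, 75, 69]
t=50: [220, 211, 220, 211]
t=51: [173, 159, 173, 159]
t=52: [30, 12, 30, 12]
t=53: [76, 49, 76, 49]
t=54: [207, 167, 207, 167]
t=55: [111, 51, 111, 51]
t=56: [148, 151, 148, 151]
t=57: [33, 29, 33, 29]
t=58: [96, 90, 96, 90]
t=59: [196, 205, 196, 205]
t=60: [114, 128, 114, 128]
t=61: [127, 106, 127, 106]
t=62: [114, 146, 114, 146]
t=63: [114, 66, 114, 66]
t=64: [153, 183, 153, 183]
t=65: [33, 57, 33, 57]
t=66: [117, 153, 117, 153]
t=67: [102, 48, 102, 48]
t=68: [166, 151, 166, 151]
t=69: [20, 24, 20, 24]
t=70: [63, 69, 63, 69]
t=71: [193, 202, 193, 202]
t=72: [105, 119, 105, 119]
t=73: [154, 133, 154, 133]
t=74: [33, 65, 33, 65]
t=75: [123, 171, 123, 171]
t=76: [91, 52, 91, 52]
t=77: [194, 168, 194, 168]
t=78: [82, 43, 82, 43]
t=79: [207, 155, 207, 155]
t=80: [109, 46, 109, 46]
t=81: [149, 141, 149, 141]
t=82: [39, 51, 39, 51]
t=83: [126, 144, 126, 144]
t=84: [88, 61, 88, 61]
t=85: [207, 191, 207, 191]
t=86: [129, 105, 129, 105]
t=87: [111, 147, 111, 147]
t=88: [120, 66, 120, 66]
t=89: [139, 178, 139, 178]
t=90: [60, 56, 60, 56]
t=91: [177, 171, 177, 171]
t=92: [46, 37, 46, 37]
t=93: [131, 117, 131, 117]
t=94: [97, 118, 97, 118]
t=95: [173, 141, 173, 141]
t=96: [43, 52, 43, 52]
t=97: [135, 149, 135, 149]
t=98: [64, 43, 64, 43]
t=99: [176, 144, 176, 144]
t=100: [48, 48, 48, 48]
t=101: [144, 144, 144, 144]
t=102: [48, 48, 48, 48]

Answer: 2
Key observation: The state at step 100, [48, 48, 48, 48], reappears at step 102 — and no state repeats earlier — so the cycle the system enters has period 2.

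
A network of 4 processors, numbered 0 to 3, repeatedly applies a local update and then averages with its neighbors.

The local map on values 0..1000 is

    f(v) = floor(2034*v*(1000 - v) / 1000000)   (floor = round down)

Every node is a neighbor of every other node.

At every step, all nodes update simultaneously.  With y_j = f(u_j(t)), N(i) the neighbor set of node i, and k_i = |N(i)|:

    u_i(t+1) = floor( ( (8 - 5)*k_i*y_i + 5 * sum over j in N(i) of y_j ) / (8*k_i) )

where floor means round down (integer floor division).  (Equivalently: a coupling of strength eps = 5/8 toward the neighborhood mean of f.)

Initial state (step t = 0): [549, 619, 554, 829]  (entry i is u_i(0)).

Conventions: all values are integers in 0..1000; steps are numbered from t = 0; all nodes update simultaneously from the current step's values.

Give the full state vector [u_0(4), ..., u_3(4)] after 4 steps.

Answer: [508, 508, 508, 508]

Derivation:
t=0: [549, 619, 554, 829]
t=1: [453, 449, 452, 417]
t=2: [501, 501, 501, 499]
t=3: [508, 508, 508, 508]
t=4: [508, 508, 508, 508]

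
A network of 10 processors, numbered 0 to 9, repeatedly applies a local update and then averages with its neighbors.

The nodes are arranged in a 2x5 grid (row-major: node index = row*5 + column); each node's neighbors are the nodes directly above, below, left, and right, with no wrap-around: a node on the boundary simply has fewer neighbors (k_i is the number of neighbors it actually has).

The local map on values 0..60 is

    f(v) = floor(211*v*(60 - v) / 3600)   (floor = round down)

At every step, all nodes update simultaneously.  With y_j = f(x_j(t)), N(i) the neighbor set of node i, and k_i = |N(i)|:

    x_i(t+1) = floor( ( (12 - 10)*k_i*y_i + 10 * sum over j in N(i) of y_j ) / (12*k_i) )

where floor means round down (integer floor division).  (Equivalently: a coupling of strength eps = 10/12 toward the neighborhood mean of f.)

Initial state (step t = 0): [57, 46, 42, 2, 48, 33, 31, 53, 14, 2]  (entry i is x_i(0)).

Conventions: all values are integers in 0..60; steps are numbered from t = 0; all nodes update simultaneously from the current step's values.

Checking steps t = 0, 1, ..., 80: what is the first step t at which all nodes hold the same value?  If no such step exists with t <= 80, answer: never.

Simulating step by step:
t=0: [57, 46, 42, 2, 48, 33, 31, 53, 14, 2]  (not all equal)
t=1: [38, 35, 25, 32, 10, 34, 39, 40, 15, 30]  (not all equal)
t=2: [50, 49, 49, 41, 48, 48, 49, 46, 48, 37]  (not all equal)
t=3: [31, 30, 36, 34, 44, 30, 33, 32, 41, 35]  (not all equal)
t=4: [52, 51, 51, 46, 49, 52, 52, 49, 50, 44]  (not all equal)
t=5: [24, 24, 30, 30, 37, 24, 26, 27, 35, 31]  (not all equal)
t=6: [50, 50, 51, 50, 51, 50, 50, 51, 51, 50]  (not all equal)
t=7: [29, 28, 27, 26, 28, 29, 28, 26, 27, 26]  (not all equal)
t=8: [52, 52, 51, 51, 51, 52, 51, 51, 51, 51]  (not all equal)
t=9: [24, 25, 25, 26, 26, 24, 24, 26, 26, 26]  (not all equal)
t=10: [50, 50, 51, 51, 51, 50, 50, 50, 51, 51]  (not all equal)
t=11: [29, 28, 27, 26, 26, 29, 29, 27, 26, 26]  (not all equal)
t=12: [52, 52, 51, 51, 51, 52, 52, 51, 51, 51]  (not all equal)
t=13: [24, 24, 25, 26, 26, 24, 24, 25, 26, 26]  (not all equal)
t=14: [50, 50, 50, 51, 51, 50, 50, 50, 51, 51]  (not all equal)
t=15: [29, 29, 28, 26, 26, 29, 29, 28, 26, 26]  (not all equal)
t=16: [52, 52, 51, 51, 51, 52, 52, 51, 51, 51]  (not all equal)

Answer: never
Key observation: The state at step 12 reappears at step 16 — the system is in a cycle of period 4 from step 12 on.  No step 0..16 is synchronized, and the cycle repeats forever, so no step up to 80 (or ever) has all nodes equal.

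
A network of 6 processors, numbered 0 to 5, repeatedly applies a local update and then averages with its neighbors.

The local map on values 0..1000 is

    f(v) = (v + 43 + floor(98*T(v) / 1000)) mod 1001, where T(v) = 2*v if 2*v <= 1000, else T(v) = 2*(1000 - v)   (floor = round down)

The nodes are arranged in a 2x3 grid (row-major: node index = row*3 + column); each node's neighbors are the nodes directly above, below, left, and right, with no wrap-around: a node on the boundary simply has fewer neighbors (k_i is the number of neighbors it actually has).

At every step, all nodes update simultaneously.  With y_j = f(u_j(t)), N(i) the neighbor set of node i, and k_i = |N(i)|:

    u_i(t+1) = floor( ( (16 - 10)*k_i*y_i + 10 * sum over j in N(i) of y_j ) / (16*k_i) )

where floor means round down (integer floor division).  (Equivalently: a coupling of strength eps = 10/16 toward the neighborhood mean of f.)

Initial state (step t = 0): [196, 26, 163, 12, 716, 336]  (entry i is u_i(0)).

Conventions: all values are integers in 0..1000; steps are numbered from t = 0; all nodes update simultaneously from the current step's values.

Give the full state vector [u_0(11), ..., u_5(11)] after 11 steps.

Simulating step by step:
t=0: [196, 26, 163, 12, 716, 336]
t=1: [144, 304, 250, 362, 425, 494]
t=2: [355, 383, 452, 417, 522, 516]
t=3: [500, 543, 579, 554, 599, 632]
t=4: [665, 683, 708, 681, 708, 725]
t=5: [781, 793, 805, 788, 801, 812]
t=6: [871, 877, 884, 873, 880, 886]
t=7: [940, 944, 948, 941, 945, 948]
t=8: [995, 788, 311, 995, 789, 311]
t=9: [297, 602, 557, 298, 603, 557]
t=10: [499, 647, 697, 499, 647, 697]
t=11: [676, 742, 786, 676, 742, 786]

Answer: [676, 742, 786, 676, 742, 786]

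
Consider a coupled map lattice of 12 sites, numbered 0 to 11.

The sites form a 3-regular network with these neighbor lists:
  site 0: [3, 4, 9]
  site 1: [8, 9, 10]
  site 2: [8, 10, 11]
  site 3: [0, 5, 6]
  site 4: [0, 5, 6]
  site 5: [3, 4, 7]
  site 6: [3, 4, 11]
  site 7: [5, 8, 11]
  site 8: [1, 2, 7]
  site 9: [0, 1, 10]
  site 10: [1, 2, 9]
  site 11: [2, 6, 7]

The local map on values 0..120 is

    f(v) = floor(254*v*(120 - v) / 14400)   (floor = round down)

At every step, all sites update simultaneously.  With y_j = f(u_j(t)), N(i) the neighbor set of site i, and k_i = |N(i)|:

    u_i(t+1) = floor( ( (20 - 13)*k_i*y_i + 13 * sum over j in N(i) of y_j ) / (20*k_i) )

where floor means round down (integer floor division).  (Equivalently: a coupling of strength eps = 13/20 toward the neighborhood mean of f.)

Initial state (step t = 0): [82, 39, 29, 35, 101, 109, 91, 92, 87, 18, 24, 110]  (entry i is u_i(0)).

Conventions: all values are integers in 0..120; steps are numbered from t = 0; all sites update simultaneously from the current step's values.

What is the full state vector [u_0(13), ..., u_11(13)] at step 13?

Simulating step by step:
t=0: [82, 39, 29, 35, 101, 109, 91, 92, 87, 18, 24, 110]
t=1: [44, 45, 39, 44, 37, 35, 38, 35, 49, 43, 42, 36]
t=2: [57, 58, 56, 55, 54, 53, 54, 54, 57, 58, 57, 53]
t=3: [62, 63, 62, 62, 62, 62, 62, 62, 62, 63, 63, 62]
t=4: [63, 63, 63, 63, 63, 63, 63, 63, 63, 63, 63, 63]
t=5: [63, 63, 63, 63, 63, 63, 63, 63, 63, 63, 63, 63]
t=6: [63, 63, 63, 63, 63, 63, 63, 63, 63, 63, 63, 63]
t=7: [63, 63, 63, 63, 63, 63, 63, 63, 63, 63, 63, 63]
t=8: [63, 63, 63, 63, 63, 63, 63, 63, 63, 63, 63, 63]
t=9: [63, 63, 63, 63, 63, 63, 63, 63, 63, 63, 63, 63]
t=10: [63, 63, 63, 63, 63, 63, 63, 63, 63, 63, 63, 63]
t=11: [63, 63, 63, 63, 63, 63, 63, 63, 63, 63, 63, 63]
t=12: [63, 63, 63, 63, 63, 63, 63, 63, 63, 63, 63, 63]
t=13: [63, 63, 63, 63, 63, 63, 63, 63, 63, 63, 63, 63]

Answer: [63, 63, 63, 63, 63, 63, 63, 63, 63, 63, 63, 63]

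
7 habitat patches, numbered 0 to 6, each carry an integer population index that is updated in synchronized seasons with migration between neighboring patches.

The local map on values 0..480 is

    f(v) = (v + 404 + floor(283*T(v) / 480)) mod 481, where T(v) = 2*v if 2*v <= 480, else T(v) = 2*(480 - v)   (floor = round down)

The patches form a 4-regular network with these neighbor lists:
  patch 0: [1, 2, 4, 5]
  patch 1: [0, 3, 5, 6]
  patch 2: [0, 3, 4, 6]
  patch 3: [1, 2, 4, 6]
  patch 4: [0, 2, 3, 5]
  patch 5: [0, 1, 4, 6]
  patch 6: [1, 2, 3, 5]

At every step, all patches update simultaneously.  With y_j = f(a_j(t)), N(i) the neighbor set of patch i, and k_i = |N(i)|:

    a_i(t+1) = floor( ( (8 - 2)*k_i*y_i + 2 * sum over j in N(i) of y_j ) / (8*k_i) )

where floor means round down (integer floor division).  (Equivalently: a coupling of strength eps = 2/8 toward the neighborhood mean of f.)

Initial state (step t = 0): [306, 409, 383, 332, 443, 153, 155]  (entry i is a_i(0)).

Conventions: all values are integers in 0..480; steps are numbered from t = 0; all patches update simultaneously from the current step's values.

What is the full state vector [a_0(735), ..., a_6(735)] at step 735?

Simulating step by step:
t=0: [306, 409, 383, 332, 443, 153, 155]
t=1: [419, 397, 410, 415, 402, 286, 290]
t=2: [415, 419, 416, 415, 416, 432, 432]
t=3: [413, 412, 413, 413, 413, 411, 411]
t=4: [415, 415, 415, 415, 415, 415, 415]
t=5: [414, 414, 414, 414, 414, 414, 414]
t=6: [414, 414, 414, 414, 414, 414, 414]

Answer: [414, 414, 414, 414, 414, 414, 414]
Key observation: The state at step 5, [414, 414, 414, 414, 414, 414, 414], reappears at step 6: the system is in a cycle of period 1 from step 5 on.  Therefore the state at step 735 equals the state at step 5 + ((735 - 5) mod 1) = 5, which is [414, 414, 414, 414, 414, 414, 414].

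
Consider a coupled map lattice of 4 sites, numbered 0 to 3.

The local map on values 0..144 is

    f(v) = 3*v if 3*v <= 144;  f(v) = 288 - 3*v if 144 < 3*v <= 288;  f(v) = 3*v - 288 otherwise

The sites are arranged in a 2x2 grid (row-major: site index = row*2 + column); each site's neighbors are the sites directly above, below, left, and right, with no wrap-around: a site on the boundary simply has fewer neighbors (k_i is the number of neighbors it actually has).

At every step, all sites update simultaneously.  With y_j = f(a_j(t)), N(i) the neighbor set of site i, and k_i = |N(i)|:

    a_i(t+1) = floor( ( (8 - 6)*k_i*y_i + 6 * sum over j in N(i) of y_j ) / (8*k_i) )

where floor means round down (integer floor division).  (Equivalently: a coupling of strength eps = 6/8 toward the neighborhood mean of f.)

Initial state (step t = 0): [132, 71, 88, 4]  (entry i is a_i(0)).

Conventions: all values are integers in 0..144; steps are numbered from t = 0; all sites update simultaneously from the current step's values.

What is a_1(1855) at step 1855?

Simulating step by step:
t=0: [132, 71, 88, 4]
t=1: [64, 63, 51, 40]
t=2: [111, 105, 114, 117]
t=3: [41, 47, 54, 46]
t=4: [130, 133, 129, 134]
t=5: [104, 108, 105, 107]
t=6: [29, 30, 28, 31]
t=7: [87, 90, 88, 88]
t=8: [22, 23, 25, 21]
t=9: [70, 65, 67, 69]
t=10: [87, 82, 81, 87]
t=11: [39, 30, 31, 39]
t=12: [97, 110, 111, 97]
t=13: [33, 12, 13, 33]
t=14: [52, 83, 84, 52]
t=15: [61, 108, 108, 61]
t=16: [53, 87, 87, 53]
t=17: [52, 103, 103, 52]
t=18: [48, 104, 104, 48]
t=19: [54, 114, 114, 54]
t=20: [72, 108, 108, 72]
t=21: [45, 63, 63, 45]
t=22: [108, 126, 126, 108]
t=23: [76, 49, 49, 76]
t=24: [120, 80, 80, 120]
t=25: [54, 66, 66, 54]
t=26: [99, 117, 117, 99]
t=27: [49, 22, 22, 49]
t=28: [84, 122, 122, 84]
t=29: [67, 46, 46, 67]
t=30: [125, 99, 99, 125]
t=31: [28, 67, 67, 28]
t=32: [86, 84, 84, 86]
t=33: [34, 31, 31, 34]
t=34: [95, 99, 99, 95]
t=35: [7, 4, 4, 7]
t=36: [14, 18, 18, 14]
t=37: [51, 45, 45, 51]
t=38: [135, 135, 135, 135]
t=39: [117, 117, 117, 117]
t=40: [63, 63, 63, 63]
t=41: [99, 99, 99, 99]
t=42: [9, 9, 9, 9]
t=43: [27, 27, 27, 27]
t=44: [81, 81, 81, 81]
t=45: [45, 45, 45, 45]
t=46: [135, 135, 135, 135]

Answer: a_1(1855) = 117
Key observation: The state at step 38, [135, 135, 135, 135], reappears at step 46: the system is in a cycle of period 8 from step 38 on.  Therefore the state at step 1855 equals the state at step 38 + ((1855 - 38) mod 8) = 39, which is [117, 117, 117, 117].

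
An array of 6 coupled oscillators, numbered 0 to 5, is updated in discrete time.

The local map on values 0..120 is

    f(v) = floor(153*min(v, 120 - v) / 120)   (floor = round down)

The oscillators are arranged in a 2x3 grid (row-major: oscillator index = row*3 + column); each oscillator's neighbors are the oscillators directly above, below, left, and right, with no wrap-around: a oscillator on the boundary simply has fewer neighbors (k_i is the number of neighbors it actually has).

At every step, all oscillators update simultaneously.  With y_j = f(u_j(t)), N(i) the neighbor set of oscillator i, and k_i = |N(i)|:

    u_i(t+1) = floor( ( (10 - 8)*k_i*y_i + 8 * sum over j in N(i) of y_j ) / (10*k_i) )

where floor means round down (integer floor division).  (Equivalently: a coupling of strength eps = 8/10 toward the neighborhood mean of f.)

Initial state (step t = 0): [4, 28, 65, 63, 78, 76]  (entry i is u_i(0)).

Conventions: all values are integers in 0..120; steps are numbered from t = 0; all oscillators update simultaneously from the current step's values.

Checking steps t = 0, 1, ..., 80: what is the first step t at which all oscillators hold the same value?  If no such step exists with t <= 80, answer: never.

Answer: 7
Key observation: Synchronization is absorbing here: once all oscillators are equal they stay equal, and step 7 is the first all-equal step.

Derivation:
t=0: [4, 28, 65, 63, 78, 76]  (not all equal)
t=1: [43, 41, 50, 37, 54, 60]  (not all equal)
t=2: [50, 59, 63, 58, 60, 67]  (not all equal)
t=3: [71, 71, 71, 70, 72, 72]  (not all equal)
t=4: [62, 61, 61, 61, 61, 61]  (not all equal)
t=5: [74, 74, 75, 74, 75, 75]  (not all equal)
t=6: [58, 57, 57, 57, 57, 57]  (not all equal)
t=7: [72, 72, 72, 72, 72, 72]  (all equal)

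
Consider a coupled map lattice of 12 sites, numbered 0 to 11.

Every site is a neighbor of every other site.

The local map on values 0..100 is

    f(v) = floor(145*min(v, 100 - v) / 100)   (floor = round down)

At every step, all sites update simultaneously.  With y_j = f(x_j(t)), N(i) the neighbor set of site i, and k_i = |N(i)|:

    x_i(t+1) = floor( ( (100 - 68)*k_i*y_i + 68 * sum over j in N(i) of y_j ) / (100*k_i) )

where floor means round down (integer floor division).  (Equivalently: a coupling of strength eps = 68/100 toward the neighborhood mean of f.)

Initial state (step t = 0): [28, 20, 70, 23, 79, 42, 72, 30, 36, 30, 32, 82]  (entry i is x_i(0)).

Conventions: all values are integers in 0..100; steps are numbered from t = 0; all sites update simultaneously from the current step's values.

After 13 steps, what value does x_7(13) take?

Answer: x_7(13) = 58

Derivation:
t=0: [28, 20, 70, 23, 79, 42, 72, 30, 36, 30, 32, 82]
t=1: [40, 37, 41, 38, 37, 45, 40, 41, 43, 41, 41, 36]
t=2: [57, 56, 58, 56, 56, 59, 57, 58, 58, 58, 58, 56]
t=3: [61, 61, 60, 61, 61, 60, 61, 60, 60, 60, 60, 61]
t=4: [56, 56, 57, 56, 56, 57, 56, 57, 57, 57, 57, 56]
t=5: [62, 62, 62, 62, 62, 62, 62, 62, 62, 62, 62, 62]
t=6: [55, 55, 55, 55, 55, 55, 55, 55, 55, 55, 55, 55]
t=7: [65, 65, 65, 65, 65, 65, 65, 65, 65, 65, 65, 65]
t=8: [50, 50, 50, 50, 50, 50, 50, 50, 50, 50, 50, 50]
t=9: [72, 72, 72, 72, 72, 72, 72, 72, 72, 72, 72, 72]
t=10: [40, 40, 40, 40, 40, 40, 40, 40, 40, 40, 40, 40]
t=11: [58, 58, 58, 58, 58, 58, 58, 58, 58, 58, 58, 58]
t=12: [60, 60, 60, 60, 60, 60, 60, 60, 60, 60, 60, 60]
t=13: [58, 58, 58, 58, 58, 58, 58, 58, 58, 58, 58, 58]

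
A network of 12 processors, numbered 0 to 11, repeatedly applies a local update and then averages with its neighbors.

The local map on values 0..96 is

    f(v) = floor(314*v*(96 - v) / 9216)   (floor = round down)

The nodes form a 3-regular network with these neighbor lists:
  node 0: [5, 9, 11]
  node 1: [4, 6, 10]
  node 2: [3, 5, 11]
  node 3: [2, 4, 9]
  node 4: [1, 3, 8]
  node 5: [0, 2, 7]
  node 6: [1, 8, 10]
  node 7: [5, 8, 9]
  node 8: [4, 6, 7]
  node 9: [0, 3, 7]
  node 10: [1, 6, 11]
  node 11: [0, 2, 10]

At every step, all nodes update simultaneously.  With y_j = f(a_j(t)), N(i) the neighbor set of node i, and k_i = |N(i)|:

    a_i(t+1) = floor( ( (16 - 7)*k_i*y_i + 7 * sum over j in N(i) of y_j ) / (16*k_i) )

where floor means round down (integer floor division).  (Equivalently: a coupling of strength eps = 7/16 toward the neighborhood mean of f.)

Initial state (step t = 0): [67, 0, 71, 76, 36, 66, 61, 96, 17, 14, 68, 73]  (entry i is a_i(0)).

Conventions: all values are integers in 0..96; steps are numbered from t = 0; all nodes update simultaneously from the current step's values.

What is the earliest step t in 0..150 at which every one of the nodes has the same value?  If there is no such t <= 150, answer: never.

Simulating step by step:
t=0: [67, 0, 71, 76, 36, 66, 61, 96, 17, 14, 68, 73]  (not all equal)
t=1: [60, 30, 59, 53, 55, 56, 56, 22, 46, 39, 54, 59]  (not all equal)
t=2: [73, 71, 74, 76, 75, 72, 75, 64, 74, 72, 74, 74]  (not all equal)
t=3: [57, 57, 54, 52, 54, 59, 54, 63, 56, 58, 55, 55]  (not all equal)
t=4: [75, 75, 76, 76, 76, 74, 76, 72, 75, 74, 76, 76]  (not all equal)
t=5: [53, 52, 51, 51, 51, 54, 51, 56, 53, 54, 51, 51]  (not all equal)
t=6: [77, 77, 77, 77, 77, 77, 77, 76, 77, 77, 77, 77]  (not all equal)
t=7: [49, 49, 49, 49, 49, 49, 49, 50, 49, 49, 49, 49]  (not all equal)
t=8: [78, 78, 78, 78, 78, 78, 78, 78, 78, 78, 78, 78]  (all equal)

Answer: 8
Key observation: Synchronization is absorbing here: once all nodes are equal they stay equal, and step 8 is the first all-equal step.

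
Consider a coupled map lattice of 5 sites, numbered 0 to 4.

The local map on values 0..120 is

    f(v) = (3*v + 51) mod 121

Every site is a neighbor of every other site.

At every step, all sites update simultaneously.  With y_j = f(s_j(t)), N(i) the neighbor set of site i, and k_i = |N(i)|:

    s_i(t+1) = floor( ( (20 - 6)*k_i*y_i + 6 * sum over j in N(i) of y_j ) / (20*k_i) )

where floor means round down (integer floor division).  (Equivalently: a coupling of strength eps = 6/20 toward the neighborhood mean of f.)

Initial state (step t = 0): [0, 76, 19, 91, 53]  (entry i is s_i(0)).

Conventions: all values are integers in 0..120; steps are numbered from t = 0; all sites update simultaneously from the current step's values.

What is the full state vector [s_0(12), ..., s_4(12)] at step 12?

Answer: [67, 62, 81, 98, 86]

Derivation:
t=0: [0, 76, 19, 91, 53]
t=1: [59, 50, 95, 78, 83]
t=2: [95, 78, 87, 55, 64]
t=3: [81, 49, 66, 82, 23]
t=4: [55, 71, 27, 57, 98]
t=5: [84, 38, 31, 88, 89]
t=6: [58, 48, 35, 66, 68]
t=7: [82, 63, 39, 21, 25]
t=8: [59, 99, 54, 96, 28]
t=9: [98, 97, 88, 91, 39]
t=10: [94, 92, 76, 81, 59]
t=11: [84, 81, 51, 60, 94]
t=12: [67, 62, 81, 98, 86]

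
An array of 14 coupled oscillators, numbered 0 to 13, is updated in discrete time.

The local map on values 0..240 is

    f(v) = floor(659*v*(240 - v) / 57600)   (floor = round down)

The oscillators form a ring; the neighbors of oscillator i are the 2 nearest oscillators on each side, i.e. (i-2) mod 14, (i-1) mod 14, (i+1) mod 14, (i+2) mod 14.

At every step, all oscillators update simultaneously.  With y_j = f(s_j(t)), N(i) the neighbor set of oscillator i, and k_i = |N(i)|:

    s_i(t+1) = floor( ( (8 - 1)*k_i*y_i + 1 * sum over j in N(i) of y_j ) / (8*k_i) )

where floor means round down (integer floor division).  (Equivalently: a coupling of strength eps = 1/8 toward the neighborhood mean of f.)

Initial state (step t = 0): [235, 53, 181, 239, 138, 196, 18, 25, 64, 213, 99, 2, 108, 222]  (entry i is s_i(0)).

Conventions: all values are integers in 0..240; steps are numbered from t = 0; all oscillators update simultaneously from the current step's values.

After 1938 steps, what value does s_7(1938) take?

Answer: s_7(1938) = 152
Key observation: The state at step 10, [153, 153, 153, 153, 153, 152, 152, 152, 152, 152, 152, 153, 153, 153], reappears at step 12: the system is in a cycle of period 2 from step 10 on.  Therefore the state at step 1938 equals the state at step 10 + ((1938 - 10) mod 2) = 10, which is [153, 153, 153, 153, 153, 152, 152, 152, 152, 152, 152, 153, 153, 153].

Derivation:
t=0: [235, 53, 181, 239, 138, 196, 18, 25, 64, 213, 99, 2, 108, 222]
t=1: [25, 104, 115, 17, 149, 94, 53, 63, 122, 67, 150, 17, 149, 48]
t=2: [71, 152, 156, 57, 150, 151, 117, 128, 159, 130, 150, 54, 146, 105]
t=3: [139, 151, 147, 123, 153, 152, 162, 163, 148, 160, 152, 119, 155, 159]
t=4: [158, 153, 156, 162, 152, 152, 144, 143, 153, 146, 153, 162, 150, 148]
t=5: [148, 151, 149, 144, 152, 153, 157, 157, 152, 156, 151, 145, 153, 154]
t=6: [154, 153, 154, 157, 153, 152, 149, 149, 152, 149, 152, 156, 152, 151]
t=7: [151, 151, 151, 149, 152, 152, 154, 154, 153, 154, 152, 149, 152, 152]
t=8: [153, 153, 153, 154, 153, 152, 151, 151, 151, 151, 152, 154, 153, 153]
t=9: [152, 151, 151, 151, 152, 152, 152, 153, 153, 152, 152, 151, 152, 151]
t=10: [153, 153, 153, 153, 153, 152, 152, 152, 152, 152, 152, 153, 153, 153]
t=11: [152, 152, 152, 152, 152, 152, 152, 153, 153, 152, 152, 152, 152, 152]
t=12: [153, 153, 153, 153, 153, 152, 152, 152, 152, 152, 152, 153, 153, 153]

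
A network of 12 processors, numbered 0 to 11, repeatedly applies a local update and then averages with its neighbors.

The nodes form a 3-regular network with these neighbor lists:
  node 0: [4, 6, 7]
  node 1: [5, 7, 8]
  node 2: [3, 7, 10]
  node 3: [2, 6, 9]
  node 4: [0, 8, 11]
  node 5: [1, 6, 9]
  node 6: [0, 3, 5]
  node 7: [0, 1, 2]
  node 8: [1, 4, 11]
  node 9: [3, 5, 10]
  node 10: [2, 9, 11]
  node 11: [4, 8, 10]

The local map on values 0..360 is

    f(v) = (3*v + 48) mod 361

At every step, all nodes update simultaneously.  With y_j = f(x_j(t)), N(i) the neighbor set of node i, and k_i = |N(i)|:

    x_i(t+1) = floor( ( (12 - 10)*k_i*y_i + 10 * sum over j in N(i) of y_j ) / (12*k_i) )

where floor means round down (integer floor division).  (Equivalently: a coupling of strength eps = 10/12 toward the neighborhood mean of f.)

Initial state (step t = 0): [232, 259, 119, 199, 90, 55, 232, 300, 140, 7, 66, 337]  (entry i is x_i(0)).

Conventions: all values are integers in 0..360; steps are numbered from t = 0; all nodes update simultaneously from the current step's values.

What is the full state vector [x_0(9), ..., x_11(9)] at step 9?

Simulating step by step:
t=0: [232, 259, 119, 199, 90, 55, 232, 300, 140, 7, 66, 337]
t=1: [160, 168, 217, 84, 182, 89, 147, 84, 228, 217, 166, 242]
t=2: [211, 205, 274, 273, 102, 235, 238, 243, 133, 278, 233, 127]
t=3: [178, 98, 87, 120, 190, 144, 144, 223, 215, 82, 108, 140]
t=4: [240, 281, 166, 208, 226, 229, 127, 301, 251, 98, 199, 184]
t=5: [91, 117, 259, 217, 101, 163, 114, 149, 127, 225, 260, 141]
t=6: [196, 111, 177, 93, 197, 48, 236, 150, 149, 172, 77, 164]
t=7: [170, 131, 242, 180, 209, 103, 226, 165, 154, 255, 213, 221]
t=8: [171, 204, 212, 78, 245, 108, 217, 121, 231, 267, 191, 277]
t=9: [158, 72, 218, 265, 114, 214, 193, 236, 146, 174, 211, 120]

Answer: [158, 72, 218, 265, 114, 214, 193, 236, 146, 174, 211, 120]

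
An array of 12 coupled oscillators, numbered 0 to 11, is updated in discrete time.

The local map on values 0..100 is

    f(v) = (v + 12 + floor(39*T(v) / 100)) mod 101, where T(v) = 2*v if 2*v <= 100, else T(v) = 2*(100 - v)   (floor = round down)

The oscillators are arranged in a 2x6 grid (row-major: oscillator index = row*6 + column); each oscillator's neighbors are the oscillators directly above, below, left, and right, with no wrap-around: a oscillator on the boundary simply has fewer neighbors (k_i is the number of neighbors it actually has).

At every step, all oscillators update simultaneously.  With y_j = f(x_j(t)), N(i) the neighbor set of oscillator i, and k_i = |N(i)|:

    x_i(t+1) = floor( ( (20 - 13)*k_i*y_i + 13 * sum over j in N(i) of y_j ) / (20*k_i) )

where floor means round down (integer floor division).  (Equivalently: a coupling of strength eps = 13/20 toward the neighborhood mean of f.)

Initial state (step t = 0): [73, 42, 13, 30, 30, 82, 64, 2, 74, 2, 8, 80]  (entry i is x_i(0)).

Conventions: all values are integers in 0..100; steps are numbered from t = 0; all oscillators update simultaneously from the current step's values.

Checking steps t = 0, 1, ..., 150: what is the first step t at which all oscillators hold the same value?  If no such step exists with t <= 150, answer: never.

Answer: never
Key observation: The state at step 26 reappears at step 29 — the system is in a cycle of period 3 from step 26 on.  No step 0..29 is synchronized, and the cycle repeats forever, so no step up to 150 (or ever) has all oscillators equal.

Derivation:
t=0: [73, 42, 13, 30, 30, 82, 64, 2, 74, 2, 8, 80]  (not all equal)
t=1: [30, 42, 46, 47, 43, 25, 7, 25, 15, 26, 27, 12]  (not all equal)
t=2: [58, 76, 80, 85, 76, 58, 47, 51, 58, 62, 59, 49]  (not all equal)
t=3: [32, 3, 4, 5, 3, 34, 33, 21, 2, 2, 23, 35]  (not all equal)
t=4: [52, 35, 17, 18, 37, 54, 62, 39, 23, 24, 41, 66]  (not all equal)
t=5: [24, 52, 51, 52, 54, 26, 27, 56, 56, 57, 58, 28]  (not all equal)
t=6: [38, 11, 0, 0, 12, 40, 38, 13, 0, 0, 13, 40]  (not all equal)
t=7: [63, 38, 16, 16, 39, 66, 64, 38, 16, 16, 39, 67]  (not all equal)
t=8: [27, 53, 48, 48, 55, 28, 27, 54, 48, 48, 55, 28]  (not all equal)
t=9: [40, 34, 75, 76, 34, 41, 40, 34, 75, 76, 34, 41]  (not all equal)
t=10: [79, 59, 19, 19, 60, 80, 79, 59, 19, 19, 60, 80]  (not all equal)
t=11: [4, 11, 35, 35, 12, 4, 4, 11, 35, 35, 12, 4]  (not all equal)
t=12: [22, 37, 64, 65, 38, 23, 22, 37, 64, 65, 38, 23]  (not all equal)
t=13: [59, 55, 19, 19, 56, 60, 59, 55, 19, 19, 56, 60]  (not all equal)
t=14: [1, 10, 35, 35, 10, 1, 1, 10, 35, 35, 10, 1]  (not all equal)
t=15: [18, 35, 64, 64, 35, 18, 18, 35, 64, 64, 35, 18]  (not all equal)
t=16: [53, 52, 18, 18, 52, 53, 53, 52, 18, 18, 52, 53]  (not all equal)
t=17: [0, 9, 34, 34, 9, 0, 0, 9, 34, 34, 9, 0]  (not all equal)
t=18: [17, 34, 62, 62, 34, 17, 17, 34, 62, 62, 34, 17]  (not all equal)
t=19: [51, 50, 17, 17, 50, 51, 51, 50, 17, 17, 50, 51]  (not all equal)
t=20: [0, 9, 32, 32, 9, 0, 0, 9, 32, 32, 9, 0]  (not all equal)
t=21: [17, 33, 59, 59, 33, 17, 17, 33, 59, 59, 33, 17]  (not all equal)
t=22: [51, 48, 15, 15, 48, 51, 51, 48, 15, 15, 48, 51]  (not all equal)
t=23: [31, 63, 50, 50, 63, 31, 31, 63, 50, 50, 63, 31]  (not all equal)
t=24: [45, 15, 0, 0, 15, 45, 45, 15, 0, 0, 15, 45]  (not all equal)
t=25: [74, 44, 17, 17, 44, 74, 74, 44, 17, 17, 44, 74]  (not all equal)
t=26: [32, 61, 52, 52, 61, 32, 32, 61, 52, 52, 61, 32]  (not all equal)
t=27: [46, 15, 0, 0, 15, 46, 46, 15, 0, 0, 15, 46]  (not all equal)
t=28: [75, 44, 17, 17, 44, 75, 75, 44, 17, 17, 44, 75]  (not all equal)
t=29: [32, 61, 52, 52, 61, 32, 32, 61, 52, 52, 61, 32]  (not all equal)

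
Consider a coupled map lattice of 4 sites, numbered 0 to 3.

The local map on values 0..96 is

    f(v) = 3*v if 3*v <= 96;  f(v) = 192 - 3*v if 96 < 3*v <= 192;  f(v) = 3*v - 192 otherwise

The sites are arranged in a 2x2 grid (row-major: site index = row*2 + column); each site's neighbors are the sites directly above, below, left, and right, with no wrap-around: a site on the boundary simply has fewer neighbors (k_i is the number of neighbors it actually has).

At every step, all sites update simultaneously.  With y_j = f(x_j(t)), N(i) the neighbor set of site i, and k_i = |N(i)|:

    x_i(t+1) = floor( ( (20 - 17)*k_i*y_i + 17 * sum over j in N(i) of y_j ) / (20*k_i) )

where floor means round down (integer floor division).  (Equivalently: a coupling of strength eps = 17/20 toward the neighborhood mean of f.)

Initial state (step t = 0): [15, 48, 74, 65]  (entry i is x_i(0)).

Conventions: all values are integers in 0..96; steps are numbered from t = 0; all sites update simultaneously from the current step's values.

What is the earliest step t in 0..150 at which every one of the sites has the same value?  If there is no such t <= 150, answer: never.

Answer: 25
Key observation: Synchronization is absorbing here: once all sites are equal they stay equal, and step 25 is the first all-equal step.

Derivation:
t=0: [15, 48, 74, 65]  (not all equal)
t=1: [39, 27, 24, 33]  (not all equal)
t=2: [76, 83, 82, 78]  (not all equal)
t=3: [52, 41, 41, 53]  (not all equal)
t=4: [64, 39, 39, 63]  (not all equal)
t=5: [63, 12, 12, 64]  (not all equal)
t=6: [31, 6, 6, 30]  (not all equal)
t=7: [29, 80, 80, 28]  (not all equal)
t=8: [53, 79, 79, 53]  (not all equal)
t=9: [43, 34, 34, 43]  (not all equal)
t=10: [85, 67, 67, 85]  (not all equal)
t=11: [17, 54, 54, 17]  (not all equal)
t=12: [33, 47, 47, 33]  (not all equal)
t=13: [57, 86, 86, 57]  (not all equal)
t=14: [59, 27, 27, 59]  (not all equal)
t=15: [71, 24, 24, 71]  (not all equal)
t=16: [64, 28, 28, 64]  (not all equal)
t=17: [71, 12, 12, 71]  (not all equal)
t=18: [33, 23, 23, 33]  (not all equal)
t=19: [72, 89, 89, 72]  (not all equal)
t=20: [67, 31, 31, 67]  (not all equal)
t=21: [80, 21, 21, 80]  (not all equal)
t=22: [60, 50, 50, 60]  (not all equal)
t=23: [37, 16, 16, 37]  (not all equal)
t=24: [52, 76, 76, 52]  (not all equal)
t=25: [36, 36, 36, 36]  (all equal)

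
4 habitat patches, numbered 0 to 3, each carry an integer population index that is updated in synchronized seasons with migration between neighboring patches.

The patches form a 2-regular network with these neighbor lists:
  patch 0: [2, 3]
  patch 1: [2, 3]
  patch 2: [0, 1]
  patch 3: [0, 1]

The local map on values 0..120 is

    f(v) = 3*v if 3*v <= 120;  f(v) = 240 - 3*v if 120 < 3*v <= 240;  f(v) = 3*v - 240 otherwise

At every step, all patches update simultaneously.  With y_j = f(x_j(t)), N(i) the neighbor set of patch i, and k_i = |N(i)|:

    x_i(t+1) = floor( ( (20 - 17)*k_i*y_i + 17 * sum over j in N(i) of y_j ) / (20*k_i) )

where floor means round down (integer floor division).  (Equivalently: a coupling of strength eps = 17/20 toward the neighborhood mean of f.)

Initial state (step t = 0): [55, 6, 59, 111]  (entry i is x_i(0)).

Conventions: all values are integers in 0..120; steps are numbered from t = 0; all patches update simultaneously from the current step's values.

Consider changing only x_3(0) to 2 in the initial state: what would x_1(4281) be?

Answer: x_1(4281) = 96
Key observation: The state at step 6, [48, 48, 48, 48], reappears at step 8: the system is in a cycle of period 2 from step 6 on.  Therefore the state at step 4281 equals the state at step 6 + ((4281 - 6) mod 2) = 7, which is [96, 96, 96, 96].

Derivation:
t=0: [55, 6, 59, 2]
t=1: [40, 32, 48, 40]
t=2: [109, 106, 106, 109]
t=3: [83, 81, 81, 83]
t=4: [6, 5, 5, 6]
t=5: [16, 16, 16, 16]
t=6: [48, 48, 48, 48]
t=7: [96, 96, 96, 96]
t=8: [48, 48, 48, 48]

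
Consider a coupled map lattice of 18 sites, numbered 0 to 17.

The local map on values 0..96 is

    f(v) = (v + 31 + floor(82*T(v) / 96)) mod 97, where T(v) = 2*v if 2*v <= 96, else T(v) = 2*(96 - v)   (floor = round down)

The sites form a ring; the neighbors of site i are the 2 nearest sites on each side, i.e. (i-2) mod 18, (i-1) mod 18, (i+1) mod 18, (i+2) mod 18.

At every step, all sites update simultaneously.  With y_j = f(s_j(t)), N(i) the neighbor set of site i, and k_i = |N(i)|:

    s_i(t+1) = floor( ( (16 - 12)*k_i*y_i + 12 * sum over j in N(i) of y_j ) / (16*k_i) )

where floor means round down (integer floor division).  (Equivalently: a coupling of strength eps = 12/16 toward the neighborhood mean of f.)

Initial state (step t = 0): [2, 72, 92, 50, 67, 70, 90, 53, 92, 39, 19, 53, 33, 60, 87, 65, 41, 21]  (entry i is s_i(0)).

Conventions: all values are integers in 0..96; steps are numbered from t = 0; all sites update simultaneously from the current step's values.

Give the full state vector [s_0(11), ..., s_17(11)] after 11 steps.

Answer: [56, 56, 56, 56, 56, 56, 56, 56, 56, 56, 56, 56, 56, 56, 56, 56, 56, 56]

Derivation:
t=0: [2, 72, 92, 50, 67, 70, 90, 53, 92, 39, 19, 53, 33, 60, 87, 65, 41, 21]
t=1: [48, 52, 44, 48, 45, 50, 44, 43, 48, 53, 49, 52, 49, 45, 41, 54, 50, 55]
t=2: [60, 60, 59, 59, 57, 57, 56, 57, 58, 59, 62, 60, 57, 56, 56, 56, 58, 60]
t=3: [55, 55, 55, 56, 56, 57, 57, 56, 56, 55, 55, 55, 56, 57, 57, 57, 56, 55]
t=4: [58, 58, 58, 58, 57, 57, 57, 57, 58, 58, 58, 58, 58, 57, 57, 57, 58, 58]
t=5: [56, 56, 56, 56, 56, 56, 56, 56, 56, 56, 56, 56, 56, 56, 56, 56, 56, 56]
t=6: [58, 58, 58, 58, 58, 58, 58, 58, 58, 58, 58, 58, 58, 58, 58, 58, 58, 58]
t=7: [56, 56, 56, 56, 56, 56, 56, 56, 56, 56, 56, 56, 56, 56, 56, 56, 56, 56]
t=8: [58, 58, 58, 58, 58, 58, 58, 58, 58, 58, 58, 58, 58, 58, 58, 58, 58, 58]
t=9: [56, 56, 56, 56, 56, 56, 56, 56, 56, 56, 56, 56, 56, 56, 56, 56, 56, 56]
t=10: [58, 58, 58, 58, 58, 58, 58, 58, 58, 58, 58, 58, 58, 58, 58, 58, 58, 58]
t=11: [56, 56, 56, 56, 56, 56, 56, 56, 56, 56, 56, 56, 56, 56, 56, 56, 56, 56]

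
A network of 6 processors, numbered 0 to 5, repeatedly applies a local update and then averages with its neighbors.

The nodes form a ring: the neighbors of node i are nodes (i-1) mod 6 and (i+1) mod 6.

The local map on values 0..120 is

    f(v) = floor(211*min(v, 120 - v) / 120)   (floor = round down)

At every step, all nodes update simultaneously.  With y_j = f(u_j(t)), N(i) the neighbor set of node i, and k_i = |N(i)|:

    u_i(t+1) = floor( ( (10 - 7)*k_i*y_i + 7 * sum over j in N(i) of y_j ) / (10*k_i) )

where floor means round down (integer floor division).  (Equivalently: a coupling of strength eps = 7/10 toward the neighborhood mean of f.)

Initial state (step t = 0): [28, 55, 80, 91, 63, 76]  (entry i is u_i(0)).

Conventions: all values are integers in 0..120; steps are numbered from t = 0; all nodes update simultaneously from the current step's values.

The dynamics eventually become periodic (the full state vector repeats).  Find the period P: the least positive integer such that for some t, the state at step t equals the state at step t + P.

Answer: 4
Key observation: The state at step 4, [90, 92, 92, 90, 88, 88], reappears at step 8 — and no state repeats earlier — so the cycle the system enters has period 4.

Derivation:
t=0: [28, 55, 80, 91, 63, 76]
t=1: [75, 70, 72, 74, 74, 75]
t=2: [81, 83, 83, 81, 79, 79]
t=3: [68, 66, 66, 68, 70, 70]
t=4: [90, 92, 92, 90, 88, 88]
t=5: [52, 50, 50, 52, 54, 54]
t=6: [90, 88, 88, 90, 92, 92]
t=7: [52, 54, 54, 52, 50, 50]
t=8: [90, 92, 92, 90, 88, 88]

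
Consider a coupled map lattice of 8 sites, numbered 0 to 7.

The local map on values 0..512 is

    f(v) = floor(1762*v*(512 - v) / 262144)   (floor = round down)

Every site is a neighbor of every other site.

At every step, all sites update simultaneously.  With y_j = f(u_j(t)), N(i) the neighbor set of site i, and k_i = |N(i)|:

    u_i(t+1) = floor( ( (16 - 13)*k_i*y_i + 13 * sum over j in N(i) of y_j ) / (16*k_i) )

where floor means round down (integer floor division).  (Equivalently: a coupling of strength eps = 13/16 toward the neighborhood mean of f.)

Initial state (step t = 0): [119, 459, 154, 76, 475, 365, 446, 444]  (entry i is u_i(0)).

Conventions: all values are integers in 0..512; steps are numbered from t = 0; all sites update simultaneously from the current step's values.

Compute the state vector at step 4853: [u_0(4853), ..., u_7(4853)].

Simulating step by step:
t=0: [119, 459, 154, 76, 475, 365, 446, 444]
t=1: [248, 237, 252, 241, 234, 251, 239, 240]
t=2: [438, 438, 438, 438, 438, 438, 438, 438]
t=3: [217, 217, 217, 217, 217, 217, 217, 217]
t=4: [430, 430, 430, 430, 430, 430, 430, 430]
t=5: [236, 236, 236, 236, 236, 236, 236, 236]
t=6: [437, 437, 437, 437, 437, 437, 437, 437]
t=7: [220, 220, 220, 220, 220, 220, 220, 220]
t=8: [431, 431, 431, 431, 431, 431, 431, 431]
t=9: [234, 234, 234, 234, 234, 234, 234, 234]
t=10: [437, 437, 437, 437, 437, 437, 437, 437]

Answer: [234, 234, 234, 234, 234, 234, 234, 234]
Key observation: The state at step 6, [437, 437, 437, 437, 437, 437, 437, 437], reappears at step 10: the system is in a cycle of period 4 from step 6 on.  Therefore the state at step 4853 equals the state at step 6 + ((4853 - 6) mod 4) = 9, which is [234, 234, 234, 234, 234, 234, 234, 234].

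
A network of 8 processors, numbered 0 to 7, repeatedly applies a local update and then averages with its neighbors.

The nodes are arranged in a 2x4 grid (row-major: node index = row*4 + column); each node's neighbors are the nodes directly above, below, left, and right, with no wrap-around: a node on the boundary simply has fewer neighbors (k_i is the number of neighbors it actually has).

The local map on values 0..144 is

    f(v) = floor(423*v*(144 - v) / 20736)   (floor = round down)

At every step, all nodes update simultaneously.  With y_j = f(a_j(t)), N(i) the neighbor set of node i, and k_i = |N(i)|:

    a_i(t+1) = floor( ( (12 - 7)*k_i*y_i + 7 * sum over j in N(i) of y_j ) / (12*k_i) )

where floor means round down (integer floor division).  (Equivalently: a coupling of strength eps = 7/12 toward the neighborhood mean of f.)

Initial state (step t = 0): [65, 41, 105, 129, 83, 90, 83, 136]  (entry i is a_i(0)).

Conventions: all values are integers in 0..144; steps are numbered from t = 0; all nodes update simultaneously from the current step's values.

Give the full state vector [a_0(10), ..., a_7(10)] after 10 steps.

Answer: [95, 95, 95, 95, 95, 95, 95, 95]

Derivation:
t=0: [65, 41, 105, 129, 83, 90, 83, 136]
t=1: [98, 91, 78, 46, 102, 98, 82, 50]
t=2: [91, 96, 100, 96, 89, 93, 99, 96]
t=3: [97, 94, 91, 92, 97, 95, 91, 92]
t=4: [93, 95, 97, 97, 93, 94, 97, 97]
t=5: [95, 94, 93, 93, 95, 94, 93, 93]
t=6: [94, 95, 95, 96, 94, 95, 95, 96]
t=7: [94, 94, 94, 94, 94, 94, 94, 94]
t=8: [95, 95, 95, 95, 95, 95, 95, 95]
t=9: [94, 94, 94, 94, 94, 94, 94, 94]
t=10: [95, 95, 95, 95, 95, 95, 95, 95]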